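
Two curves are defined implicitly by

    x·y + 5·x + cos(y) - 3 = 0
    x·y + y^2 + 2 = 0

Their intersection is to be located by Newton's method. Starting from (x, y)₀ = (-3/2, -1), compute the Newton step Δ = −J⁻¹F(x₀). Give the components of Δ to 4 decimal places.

(2.2221, 0.6508)

At (-3/2, -1): F = (-8.459698, 4.5000).
Jacobian J = [[y + 5, x - sin(y)], [y, x + 2·y]].
At the point, J = [[4.0000, -0.658529], [-1.0000, -3.5000]] (det J = -14.658529).
Solving J·Δ = −F gives Δ = (2.2221, 0.6508).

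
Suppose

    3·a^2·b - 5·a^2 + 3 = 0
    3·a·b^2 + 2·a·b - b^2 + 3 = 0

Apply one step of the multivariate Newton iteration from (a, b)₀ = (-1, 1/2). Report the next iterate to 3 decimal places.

(-1.000, 0.667)

At (-1, 1/2): F = (-0.500, 1.000).
Jacobian J = [[6·a·b - 10·a, 3·a^2], [3·b^2 + 2·b, 6·a·b + 2·a - 2·b]].
At the point, J = [[7.000, 3.000], [1.750, -6.000]] (det J = -47.250).
Solving J·Δ = −F gives Δ = (0.000, 0.167).
Then the next iterate is (a, b)₁ = (-1.000, 0.667).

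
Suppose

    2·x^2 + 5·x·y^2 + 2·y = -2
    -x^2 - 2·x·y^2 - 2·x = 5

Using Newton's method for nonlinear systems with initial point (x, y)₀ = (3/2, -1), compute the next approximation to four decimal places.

(-2.5100, -3.4700)

At (3/2, -1): F = (12.0000, -13.2500).
Jacobian J = [[4·x + 5·y^2, 10·x·y + 2], [-2·x - 2·y^2 - 2, -4·x·y]].
At the point, J = [[11.0000, -13.0000], [-7.0000, 6.0000]] (det J = -25.0000).
Solving J·Δ = −F gives Δ = (-4.0100, -2.4700).
Then the next iterate is (x, y)₁ = (-2.5100, -3.4700).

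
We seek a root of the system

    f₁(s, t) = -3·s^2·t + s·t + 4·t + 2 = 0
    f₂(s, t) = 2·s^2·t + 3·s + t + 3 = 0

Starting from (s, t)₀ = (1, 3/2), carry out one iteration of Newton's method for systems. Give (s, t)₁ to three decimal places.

At (1, 3/2): F = (5.000, 10.500).
Jacobian J = [[-6·s·t + t, -3·s^2 + s + 4], [4·s·t + 3, 2·s^2 + 1]].
At the point, J = [[-7.500, 2.000], [9.000, 3.000]] (det J = -40.500).
Solving J·Δ = −F gives Δ = (-0.148, -3.056).
Then the next iterate is (s, t)₁ = (0.852, -1.556).

(0.852, -1.556)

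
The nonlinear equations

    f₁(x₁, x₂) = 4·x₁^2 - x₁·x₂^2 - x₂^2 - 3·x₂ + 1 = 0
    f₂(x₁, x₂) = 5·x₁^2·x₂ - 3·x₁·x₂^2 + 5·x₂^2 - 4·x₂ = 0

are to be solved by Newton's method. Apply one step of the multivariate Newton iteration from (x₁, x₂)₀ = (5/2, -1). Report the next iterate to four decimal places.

At (5/2, -1): F = (25.5000, -29.7500).
Jacobian J = [[8·x₁ - x₂^2, -2·x₁·x₂ - 2·x₂ - 3], [10·x₁·x₂ - 3·x₂^2, 5·x₁^2 - 6·x₁·x₂ + 10·x₂ - 4]].
At the point, J = [[19.0000, 4.0000], [-28.0000, 32.2500]] (det J = 724.7500).
Solving J·Δ = −F gives Δ = (-1.2989, -0.2052).
Then the next iterate is (x₁, x₂)₁ = (1.2011, -1.2052).

(1.2011, -1.2052)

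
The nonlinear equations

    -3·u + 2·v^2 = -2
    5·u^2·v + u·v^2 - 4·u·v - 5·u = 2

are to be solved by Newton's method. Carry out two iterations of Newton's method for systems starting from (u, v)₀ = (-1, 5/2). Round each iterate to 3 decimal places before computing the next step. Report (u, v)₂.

(-0.697, -0.753)

At (-1, 5/2): F = (17.500, 19.250).
Jacobian J = [[-3, 4·v], [10·u·v + v^2 - 4·v - 5, 5·u^2 + 2·u·v - 4·u]].
At the point, J = [[-3.000, 10.000], [-33.750, 4.000]] (det J = 325.500).
Solving J·Δ = −F gives Δ = (0.376, -1.637).
Then the next iterate is (u, v)₁ = (-0.624, 0.863).
Round to (-0.624, 0.863) and repeat: F = (5.36154, 4.48947), J = [[-3.000, 3.452], [-13.09235, 3.36586]].
Δ = (-0.073, -1.616), so (u, v)₂ = (-0.697, -0.753).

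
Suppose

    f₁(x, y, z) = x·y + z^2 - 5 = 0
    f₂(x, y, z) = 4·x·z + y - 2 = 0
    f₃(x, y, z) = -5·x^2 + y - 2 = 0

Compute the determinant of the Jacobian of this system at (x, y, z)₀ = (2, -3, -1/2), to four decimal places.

J = [[y, x, 2·z], [4·z, 1, 4·x], [-10·x, 1, 0]].
At the point, J = [[-3.0000, 2.0000, -1.0000], [-2.0000, 1.0000, 8.0000], [-20.0000, 1.0000, 0.0000]].
det J = -314.0000.

-314.0000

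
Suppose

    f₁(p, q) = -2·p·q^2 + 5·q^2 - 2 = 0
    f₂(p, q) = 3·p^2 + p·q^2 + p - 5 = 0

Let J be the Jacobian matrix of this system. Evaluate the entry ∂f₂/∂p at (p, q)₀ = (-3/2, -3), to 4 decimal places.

1.0000

∂f₂/∂p = 6·p + q^2 + 1.
At (-3/2, -3) this is 1.0000.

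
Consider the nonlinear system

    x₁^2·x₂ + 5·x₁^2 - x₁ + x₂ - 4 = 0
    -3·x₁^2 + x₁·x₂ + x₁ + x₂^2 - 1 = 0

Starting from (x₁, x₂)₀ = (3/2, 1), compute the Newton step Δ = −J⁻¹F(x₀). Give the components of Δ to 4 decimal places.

At (3/2, 1): F = (9.0000, -3.7500).
Jacobian J = [[2·x₁·x₂ + 10·x₁ - 1, x₁^2 + 1], [-6·x₁ + x₂ + 1, x₁ + 2·x₂]].
At the point, J = [[17.0000, 3.2500], [-7.0000, 3.5000]] (det J = 82.2500).
Solving J·Δ = −F gives Δ = (-0.5312, 0.0091).

(-0.5312, 0.0091)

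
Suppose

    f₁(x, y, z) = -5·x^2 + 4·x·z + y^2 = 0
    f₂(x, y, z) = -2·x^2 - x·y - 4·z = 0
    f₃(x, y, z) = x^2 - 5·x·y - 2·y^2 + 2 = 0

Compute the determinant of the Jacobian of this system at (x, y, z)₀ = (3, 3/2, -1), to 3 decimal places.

J = [[-10·x + 4·z, 2·y, 4·x], [-4·x - y, -x, -4], [2·x - 5·y, -5·x - 4·y, 0]].
At the point, J = [[-34.000, 3.000, 12.000], [-13.500, -3.000, -4.000], [-1.500, -21.000, 0.000]].
det J = 6222.000.

6222.000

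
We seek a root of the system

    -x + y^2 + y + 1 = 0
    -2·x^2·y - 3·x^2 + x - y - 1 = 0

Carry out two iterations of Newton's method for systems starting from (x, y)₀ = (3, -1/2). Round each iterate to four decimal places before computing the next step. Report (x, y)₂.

(0.5033, -0.5100)

At (3, -1/2): F = (-2.2500, -15.5000).
Jacobian J = [[-1, 2·y + 1], [-4·x·y - 6·x + 1, -2·x^2 - 1]].
At the point, J = [[-1.0000, 0.0000], [-11.0000, -19.0000]] (det J = 19.0000).
Solving J·Δ = −F gives Δ = (-2.2500, 0.4868).
Then the next iterate is (x, y)₁ = (0.7500, -0.0132).
Round to (0.7500, -0.0132) and repeat: F = (0.236974, -1.909450), J = [[-1.0000, 0.9736], [-3.4604, -2.1250]].
Δ = (-0.2467, -0.4968), so (x, y)₂ = (0.5033, -0.5100).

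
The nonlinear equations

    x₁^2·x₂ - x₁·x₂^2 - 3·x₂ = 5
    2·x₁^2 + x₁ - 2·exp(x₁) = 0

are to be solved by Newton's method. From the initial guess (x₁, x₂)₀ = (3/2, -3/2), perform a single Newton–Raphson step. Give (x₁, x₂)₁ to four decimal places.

At (3/2, -3/2): F = (-7.2500, -2.963378).
Jacobian J = [[2·x₁·x₂ - x₂^2, x₁^2 - 2·x₁·x₂ - 3], [4·x₁ - 2·exp(x₁) + 1, 0]].
At the point, J = [[-6.7500, 3.7500], [-1.963378, 0.0000]] (det J = 7.362668).
Solving J·Δ = −F gives Δ = (-1.5093, -0.7835).
Then the next iterate is (x₁, x₂)₁ = (-0.0093, -2.2835).

(-0.0093, -2.2835)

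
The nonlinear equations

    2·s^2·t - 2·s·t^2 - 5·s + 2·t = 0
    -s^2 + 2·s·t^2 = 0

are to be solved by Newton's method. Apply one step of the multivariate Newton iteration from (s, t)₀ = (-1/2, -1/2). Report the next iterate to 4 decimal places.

At (-1/2, -1/2): F = (1.5000, -0.5000).
Jacobian J = [[4·s·t - 2·t^2 - 5, 2·s^2 - 4·s·t + 2], [-2·s + 2·t^2, 4·s·t]].
At the point, J = [[-4.5000, 1.5000], [1.5000, 1.0000]] (det J = -6.7500).
Solving J·Δ = −F gives Δ = (0.3333, 0.0000).
Then the next iterate is (s, t)₁ = (-0.1667, -0.5000).

(-0.1667, -0.5000)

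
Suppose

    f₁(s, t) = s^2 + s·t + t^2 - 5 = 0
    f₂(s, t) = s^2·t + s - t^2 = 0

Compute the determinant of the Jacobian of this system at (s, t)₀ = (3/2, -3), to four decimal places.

-36.0000

J = [[2·s + t, s + 2·t], [2·s·t + 1, s^2 - 2·t]].
At the point, J = [[0.0000, -4.5000], [-8.0000, 8.2500]].
det J = -36.0000.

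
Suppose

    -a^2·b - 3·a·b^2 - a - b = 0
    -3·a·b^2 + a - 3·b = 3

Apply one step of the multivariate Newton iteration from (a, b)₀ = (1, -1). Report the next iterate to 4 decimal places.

At (1, -1): F = (-2.0000, -2.0000).
Jacobian J = [[-2·a·b - 3·b^2 - 1, -a^2 - 6·a·b - 1], [-3·b^2 + 1, -6·a·b - 3]].
At the point, J = [[-2.0000, 4.0000], [-2.0000, 3.0000]] (det J = 2.0000).
Solving J·Δ = −F gives Δ = (-1.0000, 0.0000).
Then the next iterate is (a, b)₁ = (0.0000, -1.0000).

(0.0000, -1.0000)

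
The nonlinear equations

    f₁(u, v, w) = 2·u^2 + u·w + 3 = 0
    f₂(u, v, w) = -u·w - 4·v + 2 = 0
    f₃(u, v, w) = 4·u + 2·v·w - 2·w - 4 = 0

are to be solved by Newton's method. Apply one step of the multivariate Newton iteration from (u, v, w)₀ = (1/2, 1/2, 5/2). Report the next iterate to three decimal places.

(-0.105, 1.073, -1.556)

At (1/2, 1/2, 5/2): F = (4.750, -1.250, -4.500).
Jacobian J = [[4·u + w, 0, u], [-w, -4, -u], [4, 2·w, 2·v - 2]].
At the point, J = [[4.500, 0.000, 0.500], [-2.500, -4.000, -0.500], [4.000, 5.000, -1.000]] (det J = 31.000).
Solving J·Δ = −F gives Δ = (-0.605, 0.573, -4.056).
Then the next iterate is (u, v, w)₁ = (-0.105, 1.073, -1.556).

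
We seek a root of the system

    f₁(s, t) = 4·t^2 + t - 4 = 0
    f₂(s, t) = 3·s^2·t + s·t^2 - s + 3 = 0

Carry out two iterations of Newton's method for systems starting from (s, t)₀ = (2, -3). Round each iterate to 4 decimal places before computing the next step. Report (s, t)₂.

At (2, -3): F = (29.0000, -17.0000).
Jacobian J = [[0, 8·t + 1], [6·s·t + t^2 - 1, 3·s^2 + 2·s·t]].
At the point, J = [[0.0000, -23.0000], [-28.0000, 0.0000]] (det J = -644.0000).
Solving J·Δ = −F gives Δ = (-0.6071, 1.2609).
Then the next iterate is (s, t)₁ = (1.3929, -1.7391).
Round to (1.3929, -1.7391) and repeat: F = (6.358775, -4.302568), J = [[0.0000, -12.9128], [-12.509886, 0.975726]].
Δ = (-0.3055, 0.4924), so (s, t)₂ = (1.0874, -1.2467).

(1.0874, -1.2467)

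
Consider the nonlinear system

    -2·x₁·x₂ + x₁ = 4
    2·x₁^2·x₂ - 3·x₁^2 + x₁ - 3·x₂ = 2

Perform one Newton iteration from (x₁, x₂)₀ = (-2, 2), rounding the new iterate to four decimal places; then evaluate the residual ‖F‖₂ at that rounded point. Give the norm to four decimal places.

1469.4430

At (-2, 2): F = (2.0000, -6.0000).
Jacobian J = [[-2·x₂ + 1, -2·x₁], [4·x₁·x₂ - 6·x₁ + 1, 2·x₁^2 - 3]].
At the point, J = [[-3.0000, 4.0000], [-3.0000, 5.0000]] (det J = -3.0000).
Solving J·Δ = −F gives Δ = (11.3333, 8.0000).
Then the next iterate is (x₁, x₂)₁ = (9.3333, 10.0000).
Re-evaluating at (9.3333, 10.0000): F = (-181.3327, 1458.211611), so ‖F‖₂ = 1469.4430.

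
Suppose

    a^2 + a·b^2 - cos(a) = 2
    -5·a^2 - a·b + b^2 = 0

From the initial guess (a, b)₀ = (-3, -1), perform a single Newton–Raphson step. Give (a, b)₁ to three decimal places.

(-1.499, -0.545)

At (-3, -1): F = (4.98999, -47.000).
Jacobian J = [[2·a + b^2 + sin(a), 2·a·b], [-10·a - b, -a + 2·b]].
At the point, J = [[-5.14112, 6.000], [31.000, 1.000]] (det J = -191.14112).
Solving J·Δ = −F gives Δ = (1.501, 0.455).
Then the next iterate is (a, b)₁ = (-1.499, -0.545).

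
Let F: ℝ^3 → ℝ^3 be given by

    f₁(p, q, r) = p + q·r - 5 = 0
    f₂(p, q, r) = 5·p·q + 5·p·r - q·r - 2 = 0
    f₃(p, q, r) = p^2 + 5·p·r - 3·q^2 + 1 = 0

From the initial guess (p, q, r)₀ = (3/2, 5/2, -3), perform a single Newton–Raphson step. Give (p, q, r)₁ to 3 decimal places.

(1.719, 1.120, -0.343)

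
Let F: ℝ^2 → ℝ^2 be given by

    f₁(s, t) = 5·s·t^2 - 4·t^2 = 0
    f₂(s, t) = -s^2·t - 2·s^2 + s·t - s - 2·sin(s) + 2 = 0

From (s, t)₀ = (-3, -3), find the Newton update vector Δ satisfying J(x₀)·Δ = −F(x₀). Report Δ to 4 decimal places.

(1.6089, 0.8649)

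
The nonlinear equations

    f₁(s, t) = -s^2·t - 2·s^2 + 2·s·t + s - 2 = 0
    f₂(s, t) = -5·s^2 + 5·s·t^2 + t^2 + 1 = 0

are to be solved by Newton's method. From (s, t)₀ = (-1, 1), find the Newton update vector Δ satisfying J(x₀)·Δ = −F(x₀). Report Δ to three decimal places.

(1.481, 1.778)

At (-1, 1): F = (-8.000, -8.000).
Jacobian J = [[-2·s·t - 4·s + 2·t + 1, -s^2 + 2·s], [-10·s + 5·t^2, 10·s·t + 2·t]].
At the point, J = [[9.000, -3.000], [15.000, -8.000]] (det J = -27.000).
Solving J·Δ = −F gives Δ = (1.481, 1.778).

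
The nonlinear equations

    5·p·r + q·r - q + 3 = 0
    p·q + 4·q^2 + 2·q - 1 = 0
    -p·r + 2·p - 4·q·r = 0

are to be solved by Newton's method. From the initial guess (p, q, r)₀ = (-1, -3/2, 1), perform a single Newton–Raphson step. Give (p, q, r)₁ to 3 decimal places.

At (-1, -3/2, 1): F = (-2.000, 6.500, 5.000).
Jacobian J = [[5·r, r - 1, 5·p + q], [q, p + 8·q + 2, 0], [-r + 2, -4·r, -p - 4·q]].
At the point, J = [[5.000, 0.000, -6.500], [-1.500, -11.000, 0.000], [1.000, -4.000, 7.000]] (det J = -495.500).
Solving J·Δ = −F gives Δ = (-0.070, 0.600, -0.361).
Then the next iterate is (p, q, r)₁ = (-1.070, -0.900, 0.639).

(-1.070, -0.900, 0.639)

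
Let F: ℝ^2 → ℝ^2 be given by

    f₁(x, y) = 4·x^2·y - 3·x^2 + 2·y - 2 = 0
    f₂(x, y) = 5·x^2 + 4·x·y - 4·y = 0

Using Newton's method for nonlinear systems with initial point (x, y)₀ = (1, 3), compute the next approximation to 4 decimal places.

At (1, 3): F = (13.0000, 5.0000).
Jacobian J = [[8·x·y - 6·x, 4·x^2 + 2], [10·x + 4·y, 4·x - 4]].
At the point, J = [[18.0000, 6.0000], [22.0000, 0.0000]] (det J = -132.0000).
Solving J·Δ = −F gives Δ = (-0.2273, -1.4848).
Then the next iterate is (x, y)₁ = (0.7727, 1.5152).

(0.7727, 1.5152)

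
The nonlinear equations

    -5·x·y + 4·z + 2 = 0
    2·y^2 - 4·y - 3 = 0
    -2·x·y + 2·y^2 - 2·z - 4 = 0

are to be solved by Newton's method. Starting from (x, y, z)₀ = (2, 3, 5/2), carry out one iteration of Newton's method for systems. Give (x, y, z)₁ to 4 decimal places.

(1.0278, 2.6250, 2.4167)

At (2, 3, 5/2): F = (-18.0000, 3.0000, -3.0000).
Jacobian J = [[-5·y, -5·x, 4], [0, 4·y - 4, 0], [-2·y, -2·x + 4·y, -2]].
At the point, J = [[-15.0000, -10.0000, 4.0000], [0.0000, 8.0000, 0.0000], [-6.0000, 8.0000, -2.0000]] (det J = 432.0000).
Solving J·Δ = −F gives Δ = (-0.9722, -0.3750, -0.0833).
Then the next iterate is (x, y, z)₁ = (1.0278, 2.6250, 2.4167).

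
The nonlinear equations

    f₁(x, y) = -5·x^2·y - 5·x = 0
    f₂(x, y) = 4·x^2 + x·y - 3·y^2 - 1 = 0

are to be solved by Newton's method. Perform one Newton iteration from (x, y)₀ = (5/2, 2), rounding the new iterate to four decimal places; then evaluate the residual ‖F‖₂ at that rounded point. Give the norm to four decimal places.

22.9432

At (5/2, 2): F = (-75.0000, 17.0000).
Jacobian J = [[-10·x·y - 5, -5·x^2], [8·x + y, x - 6·y]].
At the point, J = [[-55.0000, -31.2500], [22.0000, -9.5000]] (det J = 1210.0000).
Solving J·Δ = −F gives Δ = (-1.0279, -0.5909).
Then the next iterate is (x, y)₁ = (1.4721, 1.4091).
Re-evaluating at (1.4721, 1.4091): F = (-22.628651, 3.785961), so ‖F‖₂ = 22.9432.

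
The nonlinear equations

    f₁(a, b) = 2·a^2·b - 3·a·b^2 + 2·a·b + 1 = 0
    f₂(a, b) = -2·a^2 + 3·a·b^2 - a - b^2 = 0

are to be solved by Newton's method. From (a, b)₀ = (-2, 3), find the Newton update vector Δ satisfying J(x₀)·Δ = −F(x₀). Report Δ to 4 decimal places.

(0.1019, -1.5604)

At (-2, 3): F = (67.0000, -69.0000).
Jacobian J = [[4·a·b - 3·b^2 + 2·b, 2·a^2 - 6·a·b + 2·a], [-4·a + 3·b^2 - 1, 6·a·b - 2·b]].
At the point, J = [[-45.0000, 40.0000], [34.0000, -42.0000]] (det J = 530.0000).
Solving J·Δ = −F gives Δ = (0.1019, -1.5604).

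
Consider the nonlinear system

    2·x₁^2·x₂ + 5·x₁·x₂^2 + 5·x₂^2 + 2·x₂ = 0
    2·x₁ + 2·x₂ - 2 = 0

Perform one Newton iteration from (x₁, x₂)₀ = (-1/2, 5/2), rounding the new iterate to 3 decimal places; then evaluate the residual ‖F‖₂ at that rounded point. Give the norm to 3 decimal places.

At (-1/2, 5/2): F = (21.875, 2.000).
Jacobian J = [[4·x₁·x₂ + 5·x₂^2, 2·x₁^2 + 10·x₁·x₂ + 10·x₂ + 2], [2, 2]].
At the point, J = [[26.250, 15.000], [2.000, 2.000]] (det J = 22.500).
Solving J·Δ = −F gives Δ = (-0.611, -0.389).
Then the next iterate is (x₁, x₂)₁ = (-1.111, 2.111).
Re-evaluating at (-1.111, 2.111): F = (6.96005, 0.000), so ‖F‖₂ = 6.960.

6.960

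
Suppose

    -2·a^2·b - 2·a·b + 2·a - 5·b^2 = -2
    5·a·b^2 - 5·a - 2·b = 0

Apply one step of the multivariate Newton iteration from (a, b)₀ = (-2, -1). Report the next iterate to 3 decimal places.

(-2.917, -1.111)

At (-2, -1): F = (-3.000, 2.000).
Jacobian J = [[-4·a·b - 2·b + 2, -2·a^2 - 2·a - 10·b], [5·b^2 - 5, 10·a·b - 2]].
At the point, J = [[-4.000, 6.000], [0.000, 18.000]] (det J = -72.000).
Solving J·Δ = −F gives Δ = (-0.917, -0.111).
Then the next iterate is (a, b)₁ = (-2.917, -1.111).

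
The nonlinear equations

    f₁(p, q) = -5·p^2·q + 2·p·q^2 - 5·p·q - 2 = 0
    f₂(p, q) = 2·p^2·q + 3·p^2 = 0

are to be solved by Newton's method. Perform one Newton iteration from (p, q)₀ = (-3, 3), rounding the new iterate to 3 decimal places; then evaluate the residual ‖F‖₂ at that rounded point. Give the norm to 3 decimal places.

44.397

At (-3, 3): F = (-146.000, 81.000).
Jacobian J = [[-10·p·q + 2·q^2 - 5·q, -5·p^2 + 4·p·q - 5·p], [4·p·q + 6·p, 2·p^2]].
At the point, J = [[93.000, -66.000], [-54.000, 18.000]] (det J = -1890.000).
Solving J·Δ = −F gives Δ = (1.438, -0.186).
Then the next iterate is (p, q)₁ = (-1.562, 2.814).
Re-evaluating at (-1.562, 2.814): F = (-39.08896, 21.05097), so ‖F‖₂ = 44.397.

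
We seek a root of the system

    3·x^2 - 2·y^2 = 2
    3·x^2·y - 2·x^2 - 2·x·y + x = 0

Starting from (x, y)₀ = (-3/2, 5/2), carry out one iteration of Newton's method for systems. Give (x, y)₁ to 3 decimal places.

At (-3/2, 5/2): F = (-7.750, 18.375).
Jacobian J = [[6·x, -4·y], [6·x·y - 4·x - 2·y + 1, 3·x^2 - 2·x]].
At the point, J = [[-9.000, -10.000], [-20.500, 9.750]] (det J = -292.750).
Solving J·Δ = −F gives Δ = (0.370, -1.108).
Then the next iterate is (x, y)₁ = (-1.130, 1.392).

(-1.130, 1.392)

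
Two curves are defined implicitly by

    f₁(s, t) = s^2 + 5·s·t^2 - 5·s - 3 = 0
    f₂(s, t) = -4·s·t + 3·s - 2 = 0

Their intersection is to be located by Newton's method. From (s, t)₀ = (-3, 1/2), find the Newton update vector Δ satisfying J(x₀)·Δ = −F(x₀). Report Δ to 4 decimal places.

At (-3, 1/2): F = (17.2500, -5.0000).
Jacobian J = [[2·s + 5·t^2 - 5, 10·s·t], [-4·t + 3, -4·s]].
At the point, J = [[-9.7500, -15.0000], [1.0000, 12.0000]] (det J = -102.0000).
Solving J·Δ = −F gives Δ = (1.2941, 0.3088).

(1.2941, 0.3088)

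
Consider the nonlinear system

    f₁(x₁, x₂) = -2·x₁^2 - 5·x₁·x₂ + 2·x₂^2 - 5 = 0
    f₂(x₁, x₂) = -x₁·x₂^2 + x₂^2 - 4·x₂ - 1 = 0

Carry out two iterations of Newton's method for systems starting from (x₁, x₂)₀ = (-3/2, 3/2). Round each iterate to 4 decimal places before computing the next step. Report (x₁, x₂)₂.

At (-3/2, 3/2): F = (6.2500, -1.3750).
Jacobian J = [[-4·x₁ - 5·x₂, -5·x₁ + 4·x₂], [-x₂^2, -2·x₁·x₂ + 2·x₂ - 4]].
At the point, J = [[-1.5000, 13.5000], [-2.2500, 3.5000]] (det J = 25.1250).
Solving J·Δ = −F gives Δ = (-1.6095, -0.6418).
Then the next iterate is (x₁, x₂)₁ = (-3.1095, 0.8582).
Round to (-3.1095, 0.8582) and repeat: F = (-9.522102, -1.406123), J = [[8.1470, 18.9803], [-0.736507, 3.053546]].
Δ = (0.0614, 0.4753), so (x₁, x₂)₂ = (-3.0481, 1.3335).

(-3.0481, 1.3335)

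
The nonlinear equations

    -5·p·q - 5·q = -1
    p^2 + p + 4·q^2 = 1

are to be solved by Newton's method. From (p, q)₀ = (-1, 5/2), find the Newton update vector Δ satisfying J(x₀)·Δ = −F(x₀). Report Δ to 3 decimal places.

(0.080, -1.196)

At (-1, 5/2): F = (1.000, 24.000).
Jacobian J = [[-5·q, -5·p - 5], [2·p + 1, 8·q]].
At the point, J = [[-12.500, 0.000], [-1.000, 20.000]] (det J = -250.000).
Solving J·Δ = −F gives Δ = (0.080, -1.196).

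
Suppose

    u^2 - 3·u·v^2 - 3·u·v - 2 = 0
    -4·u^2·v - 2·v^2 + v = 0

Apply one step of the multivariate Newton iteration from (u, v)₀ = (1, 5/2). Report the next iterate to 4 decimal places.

(0.8715, 1.1592)

At (1, 5/2): F = (-27.2500, -20.0000).
Jacobian J = [[2·u - 3·v^2 - 3·v, -6·u·v - 3·u], [-8·u·v, -4·u^2 - 4·v + 1]].
At the point, J = [[-24.2500, -18.0000], [-20.0000, -13.0000]] (det J = -44.7500).
Solving J·Δ = −F gives Δ = (-0.1285, -1.3408).
Then the next iterate is (u, v)₁ = (0.8715, 1.1592).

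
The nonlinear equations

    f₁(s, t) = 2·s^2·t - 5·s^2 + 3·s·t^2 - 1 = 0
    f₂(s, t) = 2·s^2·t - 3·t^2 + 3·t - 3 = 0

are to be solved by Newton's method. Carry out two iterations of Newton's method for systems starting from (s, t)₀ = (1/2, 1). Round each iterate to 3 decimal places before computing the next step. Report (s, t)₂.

(1.315, 1.105)

At (1/2, 1): F = (-0.250, -2.500).
Jacobian J = [[4·s·t - 10·s + 3·t^2, 2·s^2 + 6·s·t], [4·s·t, 2·s^2 - 6·t + 3]].
At the point, J = [[0.000, 3.500], [2.000, -2.500]] (det J = -7.000).
Solving J·Δ = −F gives Δ = (1.339, 0.071).
Then the next iterate is (s, t)₁ = (1.839, 1.071).
Round to (1.839, 1.071) and repeat: F = (-4.33731, 4.01595), J = [[-7.07060, 18.58126], [7.87828, 3.33784]].
Δ = (-0.524, 0.034), so (s, t)₂ = (1.315, 1.105).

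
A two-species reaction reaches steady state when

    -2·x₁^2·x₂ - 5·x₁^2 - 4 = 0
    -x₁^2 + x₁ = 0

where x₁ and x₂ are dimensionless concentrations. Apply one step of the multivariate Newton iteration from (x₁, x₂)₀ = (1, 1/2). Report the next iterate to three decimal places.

(1.000, -4.500)

At (1, 1/2): F = (-10.000, 0.000).
Jacobian J = [[-4·x₁·x₂ - 10·x₁, -2·x₁^2], [-2·x₁ + 1, 0]].
At the point, J = [[-12.000, -2.000], [-1.000, 0.000]] (det J = -2.000).
Solving J·Δ = −F gives Δ = (0.000, -5.000).
Then the next iterate is (x₁, x₂)₁ = (1.000, -4.500).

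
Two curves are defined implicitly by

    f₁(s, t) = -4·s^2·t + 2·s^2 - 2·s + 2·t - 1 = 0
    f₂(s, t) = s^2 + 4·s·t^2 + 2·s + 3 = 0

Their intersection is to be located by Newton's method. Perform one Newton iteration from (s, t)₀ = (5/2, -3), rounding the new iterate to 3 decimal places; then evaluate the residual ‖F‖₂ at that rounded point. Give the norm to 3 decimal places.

38.725

At (5/2, -3): F = (75.500, 104.250).
Jacobian J = [[-8·s·t + 4·s - 2, -4·s^2 + 2], [2·s + 4·t^2 + 2, 8·s·t]].
At the point, J = [[68.000, -23.000], [43.000, -60.000]] (det J = -3091.000).
Solving J·Δ = −F gives Δ = (-0.690, 1.243).
Then the next iterate is (s, t)₁ = (1.810, -1.757).
Re-evaluating at (1.810, -1.757): F = (21.44263, 32.24633), so ‖F‖₂ = 38.725.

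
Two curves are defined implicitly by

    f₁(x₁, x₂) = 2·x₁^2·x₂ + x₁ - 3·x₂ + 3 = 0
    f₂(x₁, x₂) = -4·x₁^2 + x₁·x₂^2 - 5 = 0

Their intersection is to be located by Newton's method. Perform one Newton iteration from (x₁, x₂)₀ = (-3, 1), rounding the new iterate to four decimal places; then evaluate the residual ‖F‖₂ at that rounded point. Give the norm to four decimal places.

12.5313

At (-3, 1): F = (15.0000, -44.0000).
Jacobian J = [[4·x₁·x₂ + 1, 2·x₁^2 - 3], [-8·x₁ + x₂^2, 2·x₁·x₂]].
At the point, J = [[-11.0000, 15.0000], [25.0000, -6.0000]] (det J = -309.0000).
Solving J·Δ = −F gives Δ = (1.8447, 0.3528).
Then the next iterate is (x₁, x₂)₁ = (-1.1553, 1.3528).
Re-evaluating at (-1.1553, 1.3528): F = (1.397513, -12.453150), so ‖F‖₂ = 12.5313.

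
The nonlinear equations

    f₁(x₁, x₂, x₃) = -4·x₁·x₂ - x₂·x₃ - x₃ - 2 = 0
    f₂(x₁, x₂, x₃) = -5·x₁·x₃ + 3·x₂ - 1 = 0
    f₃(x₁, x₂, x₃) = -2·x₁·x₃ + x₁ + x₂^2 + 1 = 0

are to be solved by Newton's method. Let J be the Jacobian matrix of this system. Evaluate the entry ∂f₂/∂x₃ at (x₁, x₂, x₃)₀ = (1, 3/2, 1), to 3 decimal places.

-5.000

∂f₂/∂x₃ = -5·x₁.
At (1, 3/2, 1) this is -5.000.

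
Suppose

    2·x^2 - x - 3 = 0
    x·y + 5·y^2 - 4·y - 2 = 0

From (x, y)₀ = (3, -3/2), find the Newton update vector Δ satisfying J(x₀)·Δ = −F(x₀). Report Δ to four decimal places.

(-1.0909, 0.7741)

At (3, -3/2): F = (12.0000, 10.7500).
Jacobian J = [[4·x - 1, 0], [y, x + 10·y - 4]].
At the point, J = [[11.0000, 0.0000], [-1.5000, -16.0000]] (det J = -176.0000).
Solving J·Δ = −F gives Δ = (-1.0909, 0.7741).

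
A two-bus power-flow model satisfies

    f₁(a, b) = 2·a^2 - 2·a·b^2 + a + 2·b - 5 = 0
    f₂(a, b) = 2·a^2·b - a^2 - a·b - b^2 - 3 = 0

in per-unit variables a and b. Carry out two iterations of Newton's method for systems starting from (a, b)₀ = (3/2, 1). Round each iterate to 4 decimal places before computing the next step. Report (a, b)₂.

At (3/2, 1): F = (0.0000, -3.2500).
Jacobian J = [[4·a - 2·b^2 + 1, -4·a·b + 2], [4·a·b - 2·a - b, 2·a^2 - a - 2·b]].
At the point, J = [[5.0000, -4.0000], [2.0000, 1.0000]] (det J = 13.0000).
Solving J·Δ = −F gives Δ = (1.0000, 1.2500).
Then the next iterate is (a, b)₁ = (2.5000, 2.2500).
Round to (2.5000, 2.2500) and repeat: F = (-10.8125, 8.1875), J = [[0.8750, -20.5000], [15.2500, 5.5000]].
Δ = (-0.3414, -0.5420), so (a, b)₂ = (2.1586, 1.7080).

(2.1586, 1.7080)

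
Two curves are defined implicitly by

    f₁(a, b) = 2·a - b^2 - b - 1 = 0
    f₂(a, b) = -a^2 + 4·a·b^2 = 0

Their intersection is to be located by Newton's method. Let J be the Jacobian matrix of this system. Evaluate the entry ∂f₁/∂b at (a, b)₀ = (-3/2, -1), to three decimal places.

∂f₁/∂b = -2·b - 1.
At (-3/2, -1) this is 1.000.

1.000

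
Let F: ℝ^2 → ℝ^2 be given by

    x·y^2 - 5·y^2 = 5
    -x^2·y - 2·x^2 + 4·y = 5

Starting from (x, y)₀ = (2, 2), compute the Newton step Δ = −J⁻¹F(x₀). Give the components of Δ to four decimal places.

(-0.8125, -1.6875)

At (2, 2): F = (-17.0000, -13.0000).
Jacobian J = [[y^2, 2·x·y - 10·y], [-2·x·y - 4·x, -x^2 + 4]].
At the point, J = [[4.0000, -12.0000], [-16.0000, 0.0000]] (det J = -192.0000).
Solving J·Δ = −F gives Δ = (-0.8125, -1.6875).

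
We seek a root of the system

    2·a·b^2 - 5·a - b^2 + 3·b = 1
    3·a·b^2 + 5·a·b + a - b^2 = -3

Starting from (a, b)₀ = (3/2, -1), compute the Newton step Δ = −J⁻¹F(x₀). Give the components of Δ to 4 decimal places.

(-1.7000, -4.4000)

At (3/2, -1): F = (-9.5000, 0.5000).
Jacobian J = [[2·b^2 - 5, 4·a·b - 2·b + 3], [3·b^2 + 5·b + 1, 6·a·b + 5·a - 2·b]].
At the point, J = [[-3.0000, -1.0000], [-1.0000, 0.5000]] (det J = -2.5000).
Solving J·Δ = −F gives Δ = (-1.7000, -4.4000).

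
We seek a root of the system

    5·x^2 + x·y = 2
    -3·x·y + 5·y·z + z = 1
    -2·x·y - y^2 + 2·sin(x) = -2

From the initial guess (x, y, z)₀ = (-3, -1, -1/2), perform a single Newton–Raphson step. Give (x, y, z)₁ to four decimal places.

(-1.5797, -0.3433, -0.3676)

At (-3, -1, -1/2): F = (46.0000, -8.0000, -5.282240).
Jacobian J = [[10·x + y, x, 0], [-3·y, -3·x + 5·z, 5·y + 1], [-2·y + 2·cos(x), -2·x - 2·y, 0]].
At the point, J = [[-31.0000, -3.0000, 0.0000], [3.0000, 6.5000, -4.0000], [0.020015, 8.0000, 0.0000]] (det J = -991.759820).
Solving J·Δ = −F gives Δ = (1.4203, 0.6567, 0.1324).
Then the next iterate is (x, y, z)₁ = (-1.5797, -0.3433, -0.3676).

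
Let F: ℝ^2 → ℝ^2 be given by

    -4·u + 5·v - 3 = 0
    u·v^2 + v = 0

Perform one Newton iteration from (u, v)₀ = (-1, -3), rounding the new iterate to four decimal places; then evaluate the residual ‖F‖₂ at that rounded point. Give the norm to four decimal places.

At (-1, -3): F = (-14.0000, -12.0000).
Jacobian J = [[-4, 5], [v^2, 2·u·v + 1]].
At the point, J = [[-4.0000, 5.0000], [9.0000, 7.0000]] (det J = -73.0000).
Solving J·Δ = −F gives Δ = (-0.5205, 2.3836).
Then the next iterate is (u, v)₁ = (-1.5205, -0.6164).
Re-evaluating at (-1.5205, -0.6164): F = (0.0000, -1.194112), so ‖F‖₂ = 1.1941.

1.1941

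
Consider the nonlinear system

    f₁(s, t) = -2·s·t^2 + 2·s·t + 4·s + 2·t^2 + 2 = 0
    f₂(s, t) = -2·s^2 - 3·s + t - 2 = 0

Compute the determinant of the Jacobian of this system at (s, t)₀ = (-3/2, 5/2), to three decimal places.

-69.500

J = [[-2·t^2 + 2·t + 4, -4·s·t + 2·s + 4·t], [-4·s - 3, 1]].
At the point, J = [[-3.500, 22.000], [3.000, 1.000]].
det J = -69.500.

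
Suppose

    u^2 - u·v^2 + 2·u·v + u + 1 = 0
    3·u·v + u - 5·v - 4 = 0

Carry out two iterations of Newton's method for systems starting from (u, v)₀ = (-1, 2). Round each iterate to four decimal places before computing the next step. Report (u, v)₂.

At (-1, 2): F = (1.0000, -21.0000).
Jacobian J = [[2·u - v^2 + 2·v + 1, -2·u·v + 2·u], [3·v + 1, 3·u - 5]].
At the point, J = [[-1.0000, 2.0000], [7.0000, -8.0000]] (det J = -6.0000).
Solving J·Δ = −F gives Δ = (5.6667, 2.3333).
Then the next iterate is (u, v)₁ = (4.6667, 4.3333).
Round to (4.6667, 4.3333) and repeat: F = (-19.739696, 39.666833), J = [[0.222511, -31.111022], [13.9999, 9.0001]].
Δ = (-2.4144, -0.6518), so (u, v)₂ = (2.2523, 3.6815).

(2.2523, 3.6815)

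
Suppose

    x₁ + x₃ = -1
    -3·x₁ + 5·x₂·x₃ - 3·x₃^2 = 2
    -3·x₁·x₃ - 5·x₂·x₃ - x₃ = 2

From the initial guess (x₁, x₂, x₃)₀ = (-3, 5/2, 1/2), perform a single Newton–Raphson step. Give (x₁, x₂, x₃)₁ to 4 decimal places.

At (-3, 5/2, 1/2): F = (-1.5000, 12.5000, -4.2500).
Jacobian J = [[1, 0, 1], [-3, 5·x₃, 5·x₂ - 6·x₃], [-3·x₃, -5·x₃, -3·x₁ - 5·x₂ - 1]].
At the point, J = [[1.0000, 0.0000, 1.0000], [-3.0000, 2.5000, 9.5000], [-1.5000, -2.5000, -4.5000]] (det J = 23.7500).
Solving J·Δ = −F gives Δ = (1.6579, -2.4105, -0.1579).
Then the next iterate is (x₁, x₂, x₃)₁ = (-1.3421, 0.0895, 0.3421).

(-1.3421, 0.0895, 0.3421)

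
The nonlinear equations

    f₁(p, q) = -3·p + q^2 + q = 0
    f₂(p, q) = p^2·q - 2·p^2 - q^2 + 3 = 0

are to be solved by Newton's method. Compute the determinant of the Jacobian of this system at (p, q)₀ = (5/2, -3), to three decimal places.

-161.750

J = [[-3, 2·q + 1], [2·p·q - 4·p, p^2 - 2·q]].
At the point, J = [[-3.000, -5.000], [-25.000, 12.250]].
det J = -161.750.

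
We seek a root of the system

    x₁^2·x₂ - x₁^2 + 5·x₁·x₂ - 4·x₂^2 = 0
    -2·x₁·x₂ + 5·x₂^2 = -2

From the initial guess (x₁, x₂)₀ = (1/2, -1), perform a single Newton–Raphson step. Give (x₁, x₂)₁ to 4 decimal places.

At (1/2, -1): F = (-7.0000, 8.0000).
Jacobian J = [[2·x₁·x₂ - 2·x₁ + 5·x₂, x₁^2 + 5·x₁ - 8·x₂], [-2·x₂, -2·x₁ + 10·x₂]].
At the point, J = [[-7.0000, 10.7500], [2.0000, -11.0000]] (det J = 55.5000).
Solving J·Δ = −F gives Δ = (0.1622, 0.7568).
Then the next iterate is (x₁, x₂)₁ = (0.6622, -0.2432).

(0.6622, -0.2432)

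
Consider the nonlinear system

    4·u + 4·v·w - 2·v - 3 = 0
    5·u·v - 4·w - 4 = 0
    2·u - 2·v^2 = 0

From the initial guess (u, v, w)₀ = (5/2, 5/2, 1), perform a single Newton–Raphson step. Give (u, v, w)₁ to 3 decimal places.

At (5/2, 5/2, 1): F = (12.000, 23.250, -7.500).
Jacobian J = [[4, 4·w - 2, 4·v], [5·v, 5·u, -4], [2, -4·v, 0]].
At the point, J = [[4.000, 2.000, 10.000], [12.500, 12.500, -4.000], [2.000, -10.000, 0.000]] (det J = -1676.000).
Solving J·Δ = −F gives Δ = (-1.078, -0.966, -0.575).
Then the next iterate is (u, v, w)₁ = (1.422, 1.534, 0.425).

(1.422, 1.534, 0.425)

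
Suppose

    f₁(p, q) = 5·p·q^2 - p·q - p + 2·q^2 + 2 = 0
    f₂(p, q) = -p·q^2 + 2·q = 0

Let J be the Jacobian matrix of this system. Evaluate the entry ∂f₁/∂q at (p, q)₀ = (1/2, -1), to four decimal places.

-9.5000

∂f₁/∂q = 10·p·q - p + 4·q.
At (1/2, -1) this is -9.5000.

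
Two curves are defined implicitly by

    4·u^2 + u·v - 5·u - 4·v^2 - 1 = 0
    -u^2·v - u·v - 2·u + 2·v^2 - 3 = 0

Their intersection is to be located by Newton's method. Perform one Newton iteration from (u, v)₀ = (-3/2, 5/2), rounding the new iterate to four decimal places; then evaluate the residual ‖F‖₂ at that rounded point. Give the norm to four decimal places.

4.3306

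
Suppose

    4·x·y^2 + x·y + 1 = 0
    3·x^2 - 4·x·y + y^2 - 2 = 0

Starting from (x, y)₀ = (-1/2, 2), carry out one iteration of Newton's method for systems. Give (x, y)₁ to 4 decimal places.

(-1.1466, -0.3103)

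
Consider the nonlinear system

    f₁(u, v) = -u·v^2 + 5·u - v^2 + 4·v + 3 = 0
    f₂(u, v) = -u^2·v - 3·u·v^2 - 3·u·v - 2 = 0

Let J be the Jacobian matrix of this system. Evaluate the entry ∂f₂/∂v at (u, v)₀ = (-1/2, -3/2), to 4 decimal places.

-3.2500

∂f₂/∂v = -u^2 - 6·u·v - 3·u.
At (-1/2, -3/2) this is -3.2500.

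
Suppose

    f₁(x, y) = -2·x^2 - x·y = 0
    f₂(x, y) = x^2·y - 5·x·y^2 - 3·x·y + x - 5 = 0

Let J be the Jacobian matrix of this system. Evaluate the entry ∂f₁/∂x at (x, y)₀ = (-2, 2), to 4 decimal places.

6.0000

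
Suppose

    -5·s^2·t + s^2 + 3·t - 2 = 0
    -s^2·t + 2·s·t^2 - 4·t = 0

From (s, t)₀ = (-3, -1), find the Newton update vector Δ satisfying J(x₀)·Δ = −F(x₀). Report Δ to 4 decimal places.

(1.8561, -0.4242)

At (-3, -1): F = (49.0000, 7.0000).
Jacobian J = [[-10·s·t + 2·s, -5·s^2 + 3], [-2·s·t + 2·t^2, -s^2 + 4·s·t - 4]].
At the point, J = [[-36.0000, -42.0000], [-4.0000, -1.0000]] (det J = -132.0000).
Solving J·Δ = −F gives Δ = (1.8561, -0.4242).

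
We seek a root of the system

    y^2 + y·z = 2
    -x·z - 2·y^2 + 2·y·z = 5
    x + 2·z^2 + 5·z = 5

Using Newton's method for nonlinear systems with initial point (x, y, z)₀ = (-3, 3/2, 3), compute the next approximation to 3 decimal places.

(-3.096, 1.075, 1.535)

At (-3, 3/2, 3): F = (4.750, 8.500, 25.000).
Jacobian J = [[0, 2·y + z, y], [-z, -4·y + 2·z, -x + 2·y], [1, 0, 4·z + 5]].
At the point, J = [[0.000, 6.000, 1.500], [-3.000, 0.000, 6.000], [1.000, 0.000, 17.000]] (det J = 342.000).
Solving J·Δ = −F gives Δ = (-0.096, -0.425, -1.465).
Then the next iterate is (x, y, z)₁ = (-3.096, 1.075, 1.535).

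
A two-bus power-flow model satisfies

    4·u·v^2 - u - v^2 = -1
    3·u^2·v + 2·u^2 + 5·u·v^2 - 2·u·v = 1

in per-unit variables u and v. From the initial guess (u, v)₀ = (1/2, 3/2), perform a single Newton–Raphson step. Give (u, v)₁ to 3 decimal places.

(0.086, 1.686)

At (1/2, 3/2): F = (2.750, 4.750).
Jacobian J = [[4·v^2 - 1, 8·u·v - 2·v], [6·u·v + 4·u + 5·v^2 - 2·v, 3·u^2 + 10·u·v - 2·u]].
At the point, J = [[8.000, 3.000], [14.750, 7.250]] (det J = 13.750).
Solving J·Δ = −F gives Δ = (-0.414, 0.186).
Then the next iterate is (u, v)₁ = (0.086, 1.686).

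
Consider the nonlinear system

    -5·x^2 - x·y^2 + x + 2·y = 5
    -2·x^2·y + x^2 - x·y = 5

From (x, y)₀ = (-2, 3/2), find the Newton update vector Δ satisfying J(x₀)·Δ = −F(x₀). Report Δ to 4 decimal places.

(1.1976, -0.3693)

At (-2, 3/2): F = (-19.5000, -10.0000).
Jacobian J = [[-10·x - y^2 + 1, -2·x·y + 2], [-4·x·y + 2·x - y, -2·x^2 - x]].
At the point, J = [[18.7500, 8.0000], [6.5000, -6.0000]] (det J = -164.5000).
Solving J·Δ = −F gives Δ = (1.1976, -0.3693).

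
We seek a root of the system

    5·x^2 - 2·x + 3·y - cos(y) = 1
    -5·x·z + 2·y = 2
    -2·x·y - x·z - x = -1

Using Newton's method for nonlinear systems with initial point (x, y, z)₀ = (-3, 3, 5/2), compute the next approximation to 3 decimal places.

(-1.287, 1.356, 1.380)

At (-3, 3, 5/2): F = (59.98999, 41.500, 29.500).
Jacobian J = [[10·x - 2, sin(y) + 3, 0], [-5·z, 2, -5·x], [-2·y - z - 1, -2·x, -x]].
At the point, J = [[-32.000, 3.14112, 0.000], [-12.500, 2.000, 15.000], [-9.500, 6.000, 3.000]] (det J = 2358.18240).
Solving J·Δ = −F gives Δ = (1.713, -1.644, -1.120).
Then the next iterate is (x, y, z)₁ = (-1.287, 1.356, 1.380).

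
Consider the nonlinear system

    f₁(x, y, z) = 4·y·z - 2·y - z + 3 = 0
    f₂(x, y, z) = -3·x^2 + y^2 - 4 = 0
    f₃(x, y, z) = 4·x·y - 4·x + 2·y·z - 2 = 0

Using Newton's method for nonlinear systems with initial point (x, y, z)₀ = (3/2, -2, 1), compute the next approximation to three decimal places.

(0.246, -0.866, 1.030)

At (3/2, -2, 1): F = (-2.000, -6.750, -24.000).
Jacobian J = [[0, 4·z - 2, 4·y - 1], [-6·x, 2·y, 0], [4·y - 4, 4·x + 2·z, 2·y]].
At the point, J = [[0.000, 2.000, -9.000], [-9.000, -4.000, 0.000], [-12.000, 8.000, -4.000]] (det J = 1008.000).
Solving J·Δ = −F gives Δ = (-1.254, 1.134, 0.030).
Then the next iterate is (x, y, z)₁ = (0.246, -0.866, 1.030).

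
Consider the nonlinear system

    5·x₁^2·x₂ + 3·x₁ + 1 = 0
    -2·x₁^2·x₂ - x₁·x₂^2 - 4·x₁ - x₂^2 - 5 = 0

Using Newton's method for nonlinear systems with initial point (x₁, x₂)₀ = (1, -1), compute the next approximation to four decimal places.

(5.7778, 5.8889)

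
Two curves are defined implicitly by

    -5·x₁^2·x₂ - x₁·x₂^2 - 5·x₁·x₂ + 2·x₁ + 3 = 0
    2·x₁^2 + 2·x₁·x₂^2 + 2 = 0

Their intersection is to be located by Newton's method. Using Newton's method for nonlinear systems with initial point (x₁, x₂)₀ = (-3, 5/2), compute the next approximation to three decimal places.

(-2.129, 1.931)

At (-3, 5/2): F = (-59.250, -17.500).
Jacobian J = [[-10·x₁·x₂ - x₂^2 - 5·x₂ + 2, -5·x₁^2 - 2·x₁·x₂ - 5·x₁], [4·x₁ + 2·x₂^2, 4·x₁·x₂]].
At the point, J = [[58.250, -15.000], [0.500, -30.000]] (det J = -1740.000).
Solving J·Δ = −F gives Δ = (0.871, -0.569).
Then the next iterate is (x₁, x₂)₁ = (-2.129, 1.931).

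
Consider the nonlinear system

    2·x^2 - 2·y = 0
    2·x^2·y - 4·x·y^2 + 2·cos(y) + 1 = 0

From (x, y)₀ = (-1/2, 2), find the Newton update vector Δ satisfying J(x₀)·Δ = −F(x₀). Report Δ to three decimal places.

(-0.095, -1.655)

At (-1/2, 2): F = (-3.500, 9.16771).
Jacobian J = [[4·x, -2], [4·x·y - 4·y^2, 2·x^2 - 8·x·y - 2·sin(y)]].
At the point, J = [[-2.000, -2.000], [-20.000, 6.68141]] (det J = -53.36281).
Solving J·Δ = −F gives Δ = (-0.095, -1.655).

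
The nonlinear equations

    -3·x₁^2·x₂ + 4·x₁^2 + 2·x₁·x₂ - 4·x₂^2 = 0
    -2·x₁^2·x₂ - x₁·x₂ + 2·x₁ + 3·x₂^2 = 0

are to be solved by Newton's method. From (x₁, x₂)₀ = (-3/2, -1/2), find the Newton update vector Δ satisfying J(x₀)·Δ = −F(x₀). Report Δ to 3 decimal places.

At (-3/2, -1/2): F = (12.875, -0.750).
Jacobian J = [[-6·x₁·x₂ + 8·x₁ + 2·x₂, -3·x₁^2 + 2·x₁ - 8·x₂], [-4·x₁·x₂ - x₂ + 2, -2·x₁^2 - x₁ + 6·x₂]].
At the point, J = [[-17.500, -5.750], [-0.500, -6.000]] (det J = 102.125).
Solving J·Δ = −F gives Δ = (0.799, -0.192).

(0.799, -0.192)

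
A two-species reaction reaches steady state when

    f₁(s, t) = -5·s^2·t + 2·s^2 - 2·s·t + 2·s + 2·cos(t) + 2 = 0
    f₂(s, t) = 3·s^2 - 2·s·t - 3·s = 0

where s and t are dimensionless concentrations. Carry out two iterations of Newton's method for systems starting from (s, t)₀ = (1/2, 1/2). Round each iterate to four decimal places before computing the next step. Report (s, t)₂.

(-0.3520, 2.3203)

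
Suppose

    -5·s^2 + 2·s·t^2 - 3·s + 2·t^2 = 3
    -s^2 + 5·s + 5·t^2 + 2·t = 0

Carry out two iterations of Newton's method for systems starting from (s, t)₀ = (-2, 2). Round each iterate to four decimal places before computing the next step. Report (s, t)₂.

(-0.6687, 0.7729)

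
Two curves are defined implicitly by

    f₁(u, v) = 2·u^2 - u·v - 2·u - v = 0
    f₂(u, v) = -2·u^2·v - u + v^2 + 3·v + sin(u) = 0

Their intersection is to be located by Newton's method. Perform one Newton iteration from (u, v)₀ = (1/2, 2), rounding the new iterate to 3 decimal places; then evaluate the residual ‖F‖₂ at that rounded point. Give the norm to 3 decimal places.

1.090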